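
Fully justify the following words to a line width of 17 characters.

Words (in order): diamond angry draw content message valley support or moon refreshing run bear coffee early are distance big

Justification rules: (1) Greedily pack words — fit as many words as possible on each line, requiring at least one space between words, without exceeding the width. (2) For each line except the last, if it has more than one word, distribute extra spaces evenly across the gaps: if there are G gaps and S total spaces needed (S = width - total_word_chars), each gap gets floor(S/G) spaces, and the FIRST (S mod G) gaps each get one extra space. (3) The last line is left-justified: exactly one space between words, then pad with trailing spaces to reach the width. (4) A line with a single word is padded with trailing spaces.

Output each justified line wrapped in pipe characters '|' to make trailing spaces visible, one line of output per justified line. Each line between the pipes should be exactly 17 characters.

Answer: |diamond     angry|
|draw      content|
|message    valley|
|support  or  moon|
|refreshing    run|
|bear coffee early|
|are distance big |

Derivation:
Line 1: ['diamond', 'angry'] (min_width=13, slack=4)
Line 2: ['draw', 'content'] (min_width=12, slack=5)
Line 3: ['message', 'valley'] (min_width=14, slack=3)
Line 4: ['support', 'or', 'moon'] (min_width=15, slack=2)
Line 5: ['refreshing', 'run'] (min_width=14, slack=3)
Line 6: ['bear', 'coffee', 'early'] (min_width=17, slack=0)
Line 7: ['are', 'distance', 'big'] (min_width=16, slack=1)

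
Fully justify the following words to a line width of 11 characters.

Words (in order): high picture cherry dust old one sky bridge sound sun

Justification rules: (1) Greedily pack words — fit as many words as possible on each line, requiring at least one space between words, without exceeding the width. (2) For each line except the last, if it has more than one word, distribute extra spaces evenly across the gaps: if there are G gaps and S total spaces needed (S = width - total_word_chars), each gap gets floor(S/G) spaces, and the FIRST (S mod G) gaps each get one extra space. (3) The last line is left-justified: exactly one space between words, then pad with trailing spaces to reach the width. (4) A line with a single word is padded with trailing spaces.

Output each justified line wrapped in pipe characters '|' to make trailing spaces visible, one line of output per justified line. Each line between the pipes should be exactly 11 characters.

Answer: |high       |
|picture    |
|cherry dust|
|old one sky|
|bridge     |
|sound sun  |

Derivation:
Line 1: ['high'] (min_width=4, slack=7)
Line 2: ['picture'] (min_width=7, slack=4)
Line 3: ['cherry', 'dust'] (min_width=11, slack=0)
Line 4: ['old', 'one', 'sky'] (min_width=11, slack=0)
Line 5: ['bridge'] (min_width=6, slack=5)
Line 6: ['sound', 'sun'] (min_width=9, slack=2)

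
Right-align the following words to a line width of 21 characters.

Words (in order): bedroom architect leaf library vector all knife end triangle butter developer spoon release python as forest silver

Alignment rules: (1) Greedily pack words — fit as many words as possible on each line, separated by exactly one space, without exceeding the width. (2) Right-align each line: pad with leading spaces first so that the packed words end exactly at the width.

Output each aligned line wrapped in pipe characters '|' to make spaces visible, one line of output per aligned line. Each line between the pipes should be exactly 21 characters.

Answer: |    bedroom architect|
|  leaf library vector|
|        all knife end|
|      triangle butter|
|      developer spoon|
|    release python as|
|        forest silver|

Derivation:
Line 1: ['bedroom', 'architect'] (min_width=17, slack=4)
Line 2: ['leaf', 'library', 'vector'] (min_width=19, slack=2)
Line 3: ['all', 'knife', 'end'] (min_width=13, slack=8)
Line 4: ['triangle', 'butter'] (min_width=15, slack=6)
Line 5: ['developer', 'spoon'] (min_width=15, slack=6)
Line 6: ['release', 'python', 'as'] (min_width=17, slack=4)
Line 7: ['forest', 'silver'] (min_width=13, slack=8)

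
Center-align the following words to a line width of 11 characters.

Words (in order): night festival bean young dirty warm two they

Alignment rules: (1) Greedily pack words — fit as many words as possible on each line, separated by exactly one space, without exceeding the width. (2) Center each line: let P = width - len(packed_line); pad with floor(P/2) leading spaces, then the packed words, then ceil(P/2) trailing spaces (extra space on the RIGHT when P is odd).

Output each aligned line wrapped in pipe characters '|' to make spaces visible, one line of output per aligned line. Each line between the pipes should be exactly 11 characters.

Answer: |   night   |
| festival  |
|bean young |
|dirty warm |
| two they  |

Derivation:
Line 1: ['night'] (min_width=5, slack=6)
Line 2: ['festival'] (min_width=8, slack=3)
Line 3: ['bean', 'young'] (min_width=10, slack=1)
Line 4: ['dirty', 'warm'] (min_width=10, slack=1)
Line 5: ['two', 'they'] (min_width=8, slack=3)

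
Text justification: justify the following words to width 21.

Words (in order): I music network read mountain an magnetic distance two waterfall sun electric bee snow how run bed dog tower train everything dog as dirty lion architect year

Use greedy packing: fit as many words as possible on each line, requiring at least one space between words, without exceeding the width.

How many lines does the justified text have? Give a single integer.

Answer: 9

Derivation:
Line 1: ['I', 'music', 'network', 'read'] (min_width=20, slack=1)
Line 2: ['mountain', 'an', 'magnetic'] (min_width=20, slack=1)
Line 3: ['distance', 'two'] (min_width=12, slack=9)
Line 4: ['waterfall', 'sun'] (min_width=13, slack=8)
Line 5: ['electric', 'bee', 'snow', 'how'] (min_width=21, slack=0)
Line 6: ['run', 'bed', 'dog', 'tower'] (min_width=17, slack=4)
Line 7: ['train', 'everything', 'dog'] (min_width=20, slack=1)
Line 8: ['as', 'dirty', 'lion'] (min_width=13, slack=8)
Line 9: ['architect', 'year'] (min_width=14, slack=7)
Total lines: 9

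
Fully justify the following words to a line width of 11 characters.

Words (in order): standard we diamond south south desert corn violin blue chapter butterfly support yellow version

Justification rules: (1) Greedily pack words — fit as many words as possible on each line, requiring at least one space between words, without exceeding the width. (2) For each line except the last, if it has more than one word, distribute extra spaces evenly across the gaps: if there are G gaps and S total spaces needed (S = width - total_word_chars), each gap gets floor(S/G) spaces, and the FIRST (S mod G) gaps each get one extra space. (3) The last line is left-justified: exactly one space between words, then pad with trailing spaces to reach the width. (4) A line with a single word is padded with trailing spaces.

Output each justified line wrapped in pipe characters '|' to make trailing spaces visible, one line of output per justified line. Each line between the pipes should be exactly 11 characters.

Answer: |standard we|
|diamond    |
|south south|
|desert corn|
|violin blue|
|chapter    |
|butterfly  |
|support    |
|yellow     |
|version    |

Derivation:
Line 1: ['standard', 'we'] (min_width=11, slack=0)
Line 2: ['diamond'] (min_width=7, slack=4)
Line 3: ['south', 'south'] (min_width=11, slack=0)
Line 4: ['desert', 'corn'] (min_width=11, slack=0)
Line 5: ['violin', 'blue'] (min_width=11, slack=0)
Line 6: ['chapter'] (min_width=7, slack=4)
Line 7: ['butterfly'] (min_width=9, slack=2)
Line 8: ['support'] (min_width=7, slack=4)
Line 9: ['yellow'] (min_width=6, slack=5)
Line 10: ['version'] (min_width=7, slack=4)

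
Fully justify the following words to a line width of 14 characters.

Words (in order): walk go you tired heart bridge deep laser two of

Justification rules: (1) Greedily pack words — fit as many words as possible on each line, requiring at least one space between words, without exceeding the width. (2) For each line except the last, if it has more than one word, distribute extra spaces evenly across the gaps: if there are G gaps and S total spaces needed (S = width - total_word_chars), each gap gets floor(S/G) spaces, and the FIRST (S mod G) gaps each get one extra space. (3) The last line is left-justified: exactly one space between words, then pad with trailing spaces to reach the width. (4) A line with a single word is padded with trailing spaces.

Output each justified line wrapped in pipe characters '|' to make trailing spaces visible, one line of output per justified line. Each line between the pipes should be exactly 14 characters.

Answer: |walk   go  you|
|tired    heart|
|bridge    deep|
|laser two of  |

Derivation:
Line 1: ['walk', 'go', 'you'] (min_width=11, slack=3)
Line 2: ['tired', 'heart'] (min_width=11, slack=3)
Line 3: ['bridge', 'deep'] (min_width=11, slack=3)
Line 4: ['laser', 'two', 'of'] (min_width=12, slack=2)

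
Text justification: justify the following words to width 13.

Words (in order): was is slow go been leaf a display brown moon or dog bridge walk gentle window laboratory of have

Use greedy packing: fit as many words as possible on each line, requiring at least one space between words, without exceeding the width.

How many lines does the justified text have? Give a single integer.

Line 1: ['was', 'is', 'slow'] (min_width=11, slack=2)
Line 2: ['go', 'been', 'leaf'] (min_width=12, slack=1)
Line 3: ['a', 'display'] (min_width=9, slack=4)
Line 4: ['brown', 'moon', 'or'] (min_width=13, slack=0)
Line 5: ['dog', 'bridge'] (min_width=10, slack=3)
Line 6: ['walk', 'gentle'] (min_width=11, slack=2)
Line 7: ['window'] (min_width=6, slack=7)
Line 8: ['laboratory', 'of'] (min_width=13, slack=0)
Line 9: ['have'] (min_width=4, slack=9)
Total lines: 9

Answer: 9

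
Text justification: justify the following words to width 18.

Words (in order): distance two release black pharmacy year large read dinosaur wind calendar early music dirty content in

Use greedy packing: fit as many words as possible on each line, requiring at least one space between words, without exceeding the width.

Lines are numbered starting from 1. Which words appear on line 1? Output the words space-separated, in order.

Line 1: ['distance', 'two'] (min_width=12, slack=6)
Line 2: ['release', 'black'] (min_width=13, slack=5)
Line 3: ['pharmacy', 'year'] (min_width=13, slack=5)
Line 4: ['large', 'read'] (min_width=10, slack=8)
Line 5: ['dinosaur', 'wind'] (min_width=13, slack=5)
Line 6: ['calendar', 'early'] (min_width=14, slack=4)
Line 7: ['music', 'dirty'] (min_width=11, slack=7)
Line 8: ['content', 'in'] (min_width=10, slack=8)

Answer: distance two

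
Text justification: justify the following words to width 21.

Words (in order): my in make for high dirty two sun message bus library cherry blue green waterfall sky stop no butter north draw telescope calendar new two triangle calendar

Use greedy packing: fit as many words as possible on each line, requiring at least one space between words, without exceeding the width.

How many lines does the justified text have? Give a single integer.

Answer: 8

Derivation:
Line 1: ['my', 'in', 'make', 'for', 'high'] (min_width=19, slack=2)
Line 2: ['dirty', 'two', 'sun', 'message'] (min_width=21, slack=0)
Line 3: ['bus', 'library', 'cherry'] (min_width=18, slack=3)
Line 4: ['blue', 'green', 'waterfall'] (min_width=20, slack=1)
Line 5: ['sky', 'stop', 'no', 'butter'] (min_width=18, slack=3)
Line 6: ['north', 'draw', 'telescope'] (min_width=20, slack=1)
Line 7: ['calendar', 'new', 'two'] (min_width=16, slack=5)
Line 8: ['triangle', 'calendar'] (min_width=17, slack=4)
Total lines: 8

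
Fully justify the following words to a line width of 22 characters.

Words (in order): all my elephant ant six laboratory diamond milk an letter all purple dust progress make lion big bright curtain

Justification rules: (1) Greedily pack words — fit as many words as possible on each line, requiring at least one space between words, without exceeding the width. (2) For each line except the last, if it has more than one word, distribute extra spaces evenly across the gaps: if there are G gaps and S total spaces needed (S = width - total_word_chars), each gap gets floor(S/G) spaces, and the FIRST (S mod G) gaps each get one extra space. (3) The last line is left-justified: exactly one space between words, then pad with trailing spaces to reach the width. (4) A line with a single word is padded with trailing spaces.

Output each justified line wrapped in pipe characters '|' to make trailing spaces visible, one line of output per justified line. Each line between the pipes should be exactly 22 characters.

Answer: |all  my  elephant  ant|
|six laboratory diamond|
|milk   an  letter  all|
|purple  dust  progress|
|make  lion  big bright|
|curtain               |

Derivation:
Line 1: ['all', 'my', 'elephant', 'ant'] (min_width=19, slack=3)
Line 2: ['six', 'laboratory', 'diamond'] (min_width=22, slack=0)
Line 3: ['milk', 'an', 'letter', 'all'] (min_width=18, slack=4)
Line 4: ['purple', 'dust', 'progress'] (min_width=20, slack=2)
Line 5: ['make', 'lion', 'big', 'bright'] (min_width=20, slack=2)
Line 6: ['curtain'] (min_width=7, slack=15)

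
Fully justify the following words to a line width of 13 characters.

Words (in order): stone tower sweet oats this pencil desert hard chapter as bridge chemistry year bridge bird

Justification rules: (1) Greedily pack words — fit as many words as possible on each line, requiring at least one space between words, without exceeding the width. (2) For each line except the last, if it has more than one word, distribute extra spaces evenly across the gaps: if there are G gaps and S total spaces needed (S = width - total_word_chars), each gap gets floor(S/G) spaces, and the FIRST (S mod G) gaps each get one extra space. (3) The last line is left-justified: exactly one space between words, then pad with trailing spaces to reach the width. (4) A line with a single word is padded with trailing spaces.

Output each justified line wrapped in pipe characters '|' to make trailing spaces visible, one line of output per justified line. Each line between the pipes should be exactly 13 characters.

Answer: |stone   tower|
|sweet    oats|
|this   pencil|
|desert   hard|
|chapter    as|
|bridge       |
|chemistry    |
|year   bridge|
|bird         |

Derivation:
Line 1: ['stone', 'tower'] (min_width=11, slack=2)
Line 2: ['sweet', 'oats'] (min_width=10, slack=3)
Line 3: ['this', 'pencil'] (min_width=11, slack=2)
Line 4: ['desert', 'hard'] (min_width=11, slack=2)
Line 5: ['chapter', 'as'] (min_width=10, slack=3)
Line 6: ['bridge'] (min_width=6, slack=7)
Line 7: ['chemistry'] (min_width=9, slack=4)
Line 8: ['year', 'bridge'] (min_width=11, slack=2)
Line 9: ['bird'] (min_width=4, slack=9)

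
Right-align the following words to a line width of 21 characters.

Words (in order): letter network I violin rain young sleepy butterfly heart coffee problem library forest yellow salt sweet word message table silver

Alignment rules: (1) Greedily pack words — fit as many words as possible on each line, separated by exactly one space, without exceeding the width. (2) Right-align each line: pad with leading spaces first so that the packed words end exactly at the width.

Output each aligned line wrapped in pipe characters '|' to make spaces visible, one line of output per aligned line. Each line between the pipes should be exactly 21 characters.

Line 1: ['letter', 'network', 'I'] (min_width=16, slack=5)
Line 2: ['violin', 'rain', 'young'] (min_width=17, slack=4)
Line 3: ['sleepy', 'butterfly'] (min_width=16, slack=5)
Line 4: ['heart', 'coffee', 'problem'] (min_width=20, slack=1)
Line 5: ['library', 'forest', 'yellow'] (min_width=21, slack=0)
Line 6: ['salt', 'sweet', 'word'] (min_width=15, slack=6)
Line 7: ['message', 'table', 'silver'] (min_width=20, slack=1)

Answer: |     letter network I|
|    violin rain young|
|     sleepy butterfly|
| heart coffee problem|
|library forest yellow|
|      salt sweet word|
| message table silver|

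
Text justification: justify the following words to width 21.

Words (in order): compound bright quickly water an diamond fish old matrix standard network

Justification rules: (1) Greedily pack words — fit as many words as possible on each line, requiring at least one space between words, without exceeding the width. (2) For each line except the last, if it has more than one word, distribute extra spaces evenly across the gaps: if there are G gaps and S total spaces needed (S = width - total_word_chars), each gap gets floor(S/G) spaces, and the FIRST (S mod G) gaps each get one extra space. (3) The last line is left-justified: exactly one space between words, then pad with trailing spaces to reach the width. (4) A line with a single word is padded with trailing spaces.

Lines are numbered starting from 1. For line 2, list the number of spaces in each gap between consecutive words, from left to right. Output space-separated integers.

Line 1: ['compound', 'bright'] (min_width=15, slack=6)
Line 2: ['quickly', 'water', 'an'] (min_width=16, slack=5)
Line 3: ['diamond', 'fish', 'old'] (min_width=16, slack=5)
Line 4: ['matrix', 'standard'] (min_width=15, slack=6)
Line 5: ['network'] (min_width=7, slack=14)

Answer: 4 3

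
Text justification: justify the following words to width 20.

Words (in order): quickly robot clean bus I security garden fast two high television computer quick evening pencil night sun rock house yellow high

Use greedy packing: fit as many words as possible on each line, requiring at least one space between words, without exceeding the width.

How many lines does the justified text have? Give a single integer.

Answer: 7

Derivation:
Line 1: ['quickly', 'robot', 'clean'] (min_width=19, slack=1)
Line 2: ['bus', 'I', 'security'] (min_width=14, slack=6)
Line 3: ['garden', 'fast', 'two', 'high'] (min_width=20, slack=0)
Line 4: ['television', 'computer'] (min_width=19, slack=1)
Line 5: ['quick', 'evening', 'pencil'] (min_width=20, slack=0)
Line 6: ['night', 'sun', 'rock', 'house'] (min_width=20, slack=0)
Line 7: ['yellow', 'high'] (min_width=11, slack=9)
Total lines: 7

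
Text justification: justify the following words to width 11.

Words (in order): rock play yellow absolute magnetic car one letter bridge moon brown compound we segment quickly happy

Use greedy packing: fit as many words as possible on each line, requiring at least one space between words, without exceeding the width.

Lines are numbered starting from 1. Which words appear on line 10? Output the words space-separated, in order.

Line 1: ['rock', 'play'] (min_width=9, slack=2)
Line 2: ['yellow'] (min_width=6, slack=5)
Line 3: ['absolute'] (min_width=8, slack=3)
Line 4: ['magnetic'] (min_width=8, slack=3)
Line 5: ['car', 'one'] (min_width=7, slack=4)
Line 6: ['letter'] (min_width=6, slack=5)
Line 7: ['bridge', 'moon'] (min_width=11, slack=0)
Line 8: ['brown'] (min_width=5, slack=6)
Line 9: ['compound', 'we'] (min_width=11, slack=0)
Line 10: ['segment'] (min_width=7, slack=4)
Line 11: ['quickly'] (min_width=7, slack=4)
Line 12: ['happy'] (min_width=5, slack=6)

Answer: segment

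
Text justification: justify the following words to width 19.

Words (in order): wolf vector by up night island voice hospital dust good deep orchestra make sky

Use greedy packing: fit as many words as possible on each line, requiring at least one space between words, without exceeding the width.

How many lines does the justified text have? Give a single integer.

Answer: 5

Derivation:
Line 1: ['wolf', 'vector', 'by', 'up'] (min_width=17, slack=2)
Line 2: ['night', 'island', 'voice'] (min_width=18, slack=1)
Line 3: ['hospital', 'dust', 'good'] (min_width=18, slack=1)
Line 4: ['deep', 'orchestra', 'make'] (min_width=19, slack=0)
Line 5: ['sky'] (min_width=3, slack=16)
Total lines: 5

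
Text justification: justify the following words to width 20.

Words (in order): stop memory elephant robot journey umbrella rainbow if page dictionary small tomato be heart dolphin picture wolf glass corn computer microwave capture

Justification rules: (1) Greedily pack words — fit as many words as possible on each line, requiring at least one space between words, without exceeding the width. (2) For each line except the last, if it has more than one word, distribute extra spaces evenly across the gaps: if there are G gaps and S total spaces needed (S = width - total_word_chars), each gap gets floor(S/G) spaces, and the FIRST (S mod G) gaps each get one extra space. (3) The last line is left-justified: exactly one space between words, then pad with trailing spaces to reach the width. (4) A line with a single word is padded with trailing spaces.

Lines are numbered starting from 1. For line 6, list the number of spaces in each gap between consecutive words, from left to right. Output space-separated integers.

Line 1: ['stop', 'memory', 'elephant'] (min_width=20, slack=0)
Line 2: ['robot', 'journey'] (min_width=13, slack=7)
Line 3: ['umbrella', 'rainbow', 'if'] (min_width=19, slack=1)
Line 4: ['page', 'dictionary'] (min_width=15, slack=5)
Line 5: ['small', 'tomato', 'be'] (min_width=15, slack=5)
Line 6: ['heart', 'dolphin'] (min_width=13, slack=7)
Line 7: ['picture', 'wolf', 'glass'] (min_width=18, slack=2)
Line 8: ['corn', 'computer'] (min_width=13, slack=7)
Line 9: ['microwave', 'capture'] (min_width=17, slack=3)

Answer: 8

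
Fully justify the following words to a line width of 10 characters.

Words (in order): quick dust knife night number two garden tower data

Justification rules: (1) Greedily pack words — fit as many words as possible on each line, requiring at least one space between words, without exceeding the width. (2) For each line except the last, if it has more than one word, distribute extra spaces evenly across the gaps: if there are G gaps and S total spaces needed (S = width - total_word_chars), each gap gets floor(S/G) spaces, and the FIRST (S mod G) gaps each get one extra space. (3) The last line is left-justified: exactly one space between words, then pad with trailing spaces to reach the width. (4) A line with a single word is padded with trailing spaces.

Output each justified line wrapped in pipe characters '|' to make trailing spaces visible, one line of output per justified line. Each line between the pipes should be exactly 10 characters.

Answer: |quick dust|
|knife     |
|night     |
|number two|
|garden    |
|tower data|

Derivation:
Line 1: ['quick', 'dust'] (min_width=10, slack=0)
Line 2: ['knife'] (min_width=5, slack=5)
Line 3: ['night'] (min_width=5, slack=5)
Line 4: ['number', 'two'] (min_width=10, slack=0)
Line 5: ['garden'] (min_width=6, slack=4)
Line 6: ['tower', 'data'] (min_width=10, slack=0)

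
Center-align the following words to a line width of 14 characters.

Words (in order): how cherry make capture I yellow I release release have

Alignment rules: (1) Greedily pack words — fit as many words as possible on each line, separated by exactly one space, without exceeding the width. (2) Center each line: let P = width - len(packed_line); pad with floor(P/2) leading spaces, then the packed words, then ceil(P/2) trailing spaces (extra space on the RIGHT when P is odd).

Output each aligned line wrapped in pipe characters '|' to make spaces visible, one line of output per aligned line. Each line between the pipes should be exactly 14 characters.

Answer: |  how cherry  |
|make capture I|
|   yellow I   |
|   release    |
| release have |

Derivation:
Line 1: ['how', 'cherry'] (min_width=10, slack=4)
Line 2: ['make', 'capture', 'I'] (min_width=14, slack=0)
Line 3: ['yellow', 'I'] (min_width=8, slack=6)
Line 4: ['release'] (min_width=7, slack=7)
Line 5: ['release', 'have'] (min_width=12, slack=2)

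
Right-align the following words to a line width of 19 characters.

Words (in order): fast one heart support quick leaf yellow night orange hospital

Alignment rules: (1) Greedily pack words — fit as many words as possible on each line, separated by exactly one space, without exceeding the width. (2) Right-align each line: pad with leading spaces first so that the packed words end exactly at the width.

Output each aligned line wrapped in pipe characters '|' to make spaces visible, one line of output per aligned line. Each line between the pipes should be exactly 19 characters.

Answer: |     fast one heart|
| support quick leaf|
|yellow night orange|
|           hospital|

Derivation:
Line 1: ['fast', 'one', 'heart'] (min_width=14, slack=5)
Line 2: ['support', 'quick', 'leaf'] (min_width=18, slack=1)
Line 3: ['yellow', 'night', 'orange'] (min_width=19, slack=0)
Line 4: ['hospital'] (min_width=8, slack=11)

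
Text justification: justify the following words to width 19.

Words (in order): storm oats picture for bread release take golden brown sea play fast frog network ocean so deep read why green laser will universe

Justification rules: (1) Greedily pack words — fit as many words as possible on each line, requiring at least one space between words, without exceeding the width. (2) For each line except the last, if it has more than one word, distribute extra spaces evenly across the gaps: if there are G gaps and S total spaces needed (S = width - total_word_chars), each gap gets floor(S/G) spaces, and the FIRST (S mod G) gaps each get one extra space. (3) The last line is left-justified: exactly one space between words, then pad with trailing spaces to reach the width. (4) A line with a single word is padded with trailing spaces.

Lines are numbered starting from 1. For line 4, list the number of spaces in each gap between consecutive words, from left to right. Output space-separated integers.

Answer: 2 1 1

Derivation:
Line 1: ['storm', 'oats', 'picture'] (min_width=18, slack=1)
Line 2: ['for', 'bread', 'release'] (min_width=17, slack=2)
Line 3: ['take', 'golden', 'brown'] (min_width=17, slack=2)
Line 4: ['sea', 'play', 'fast', 'frog'] (min_width=18, slack=1)
Line 5: ['network', 'ocean', 'so'] (min_width=16, slack=3)
Line 6: ['deep', 'read', 'why', 'green'] (min_width=19, slack=0)
Line 7: ['laser', 'will', 'universe'] (min_width=19, slack=0)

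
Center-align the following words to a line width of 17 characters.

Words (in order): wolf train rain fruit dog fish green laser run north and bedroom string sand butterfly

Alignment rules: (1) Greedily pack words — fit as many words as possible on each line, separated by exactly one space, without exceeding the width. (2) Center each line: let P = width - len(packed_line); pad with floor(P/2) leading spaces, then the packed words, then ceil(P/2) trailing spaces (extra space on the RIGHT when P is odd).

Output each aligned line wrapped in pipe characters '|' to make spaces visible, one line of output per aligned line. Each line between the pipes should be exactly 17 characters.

Line 1: ['wolf', 'train', 'rain'] (min_width=15, slack=2)
Line 2: ['fruit', 'dog', 'fish'] (min_width=14, slack=3)
Line 3: ['green', 'laser', 'run'] (min_width=15, slack=2)
Line 4: ['north', 'and', 'bedroom'] (min_width=17, slack=0)
Line 5: ['string', 'sand'] (min_width=11, slack=6)
Line 6: ['butterfly'] (min_width=9, slack=8)

Answer: | wolf train rain |
| fruit dog fish  |
| green laser run |
|north and bedroom|
|   string sand   |
|    butterfly    |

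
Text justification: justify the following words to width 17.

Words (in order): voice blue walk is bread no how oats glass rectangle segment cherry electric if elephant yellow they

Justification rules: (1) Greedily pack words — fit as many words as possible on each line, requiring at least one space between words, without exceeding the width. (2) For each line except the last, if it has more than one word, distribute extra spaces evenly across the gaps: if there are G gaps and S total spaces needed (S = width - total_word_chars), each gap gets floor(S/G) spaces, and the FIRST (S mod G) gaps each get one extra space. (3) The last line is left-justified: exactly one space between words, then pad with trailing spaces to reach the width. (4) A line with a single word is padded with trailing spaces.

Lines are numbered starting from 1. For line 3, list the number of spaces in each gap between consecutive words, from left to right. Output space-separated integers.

Line 1: ['voice', 'blue', 'walk'] (min_width=15, slack=2)
Line 2: ['is', 'bread', 'no', 'how'] (min_width=15, slack=2)
Line 3: ['oats', 'glass'] (min_width=10, slack=7)
Line 4: ['rectangle', 'segment'] (min_width=17, slack=0)
Line 5: ['cherry', 'electric'] (min_width=15, slack=2)
Line 6: ['if', 'elephant'] (min_width=11, slack=6)
Line 7: ['yellow', 'they'] (min_width=11, slack=6)

Answer: 8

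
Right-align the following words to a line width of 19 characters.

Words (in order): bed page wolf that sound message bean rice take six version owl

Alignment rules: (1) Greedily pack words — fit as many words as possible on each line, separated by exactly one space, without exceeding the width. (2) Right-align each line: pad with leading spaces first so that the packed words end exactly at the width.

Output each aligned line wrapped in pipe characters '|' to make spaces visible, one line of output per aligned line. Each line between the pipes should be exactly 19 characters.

Line 1: ['bed', 'page', 'wolf', 'that'] (min_width=18, slack=1)
Line 2: ['sound', 'message', 'bean'] (min_width=18, slack=1)
Line 3: ['rice', 'take', 'six'] (min_width=13, slack=6)
Line 4: ['version', 'owl'] (min_width=11, slack=8)

Answer: | bed page wolf that|
| sound message bean|
|      rice take six|
|        version owl|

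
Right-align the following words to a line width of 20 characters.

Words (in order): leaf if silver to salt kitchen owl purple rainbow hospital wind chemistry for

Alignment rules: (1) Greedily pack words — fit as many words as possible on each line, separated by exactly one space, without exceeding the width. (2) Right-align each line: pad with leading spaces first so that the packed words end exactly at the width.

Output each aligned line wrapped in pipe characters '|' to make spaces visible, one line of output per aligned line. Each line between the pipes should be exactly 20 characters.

Answer: |   leaf if silver to|
|    salt kitchen owl|
|      purple rainbow|
|       hospital wind|
|       chemistry for|

Derivation:
Line 1: ['leaf', 'if', 'silver', 'to'] (min_width=17, slack=3)
Line 2: ['salt', 'kitchen', 'owl'] (min_width=16, slack=4)
Line 3: ['purple', 'rainbow'] (min_width=14, slack=6)
Line 4: ['hospital', 'wind'] (min_width=13, slack=7)
Line 5: ['chemistry', 'for'] (min_width=13, slack=7)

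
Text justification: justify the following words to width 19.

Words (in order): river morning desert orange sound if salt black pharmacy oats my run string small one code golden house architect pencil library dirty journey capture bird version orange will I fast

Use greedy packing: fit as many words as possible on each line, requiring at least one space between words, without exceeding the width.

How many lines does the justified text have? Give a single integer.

Line 1: ['river', 'morning'] (min_width=13, slack=6)
Line 2: ['desert', 'orange', 'sound'] (min_width=19, slack=0)
Line 3: ['if', 'salt', 'black'] (min_width=13, slack=6)
Line 4: ['pharmacy', 'oats', 'my'] (min_width=16, slack=3)
Line 5: ['run', 'string', 'small'] (min_width=16, slack=3)
Line 6: ['one', 'code', 'golden'] (min_width=15, slack=4)
Line 7: ['house', 'architect'] (min_width=15, slack=4)
Line 8: ['pencil', 'library'] (min_width=14, slack=5)
Line 9: ['dirty', 'journey'] (min_width=13, slack=6)
Line 10: ['capture', 'bird'] (min_width=12, slack=7)
Line 11: ['version', 'orange', 'will'] (min_width=19, slack=0)
Line 12: ['I', 'fast'] (min_width=6, slack=13)
Total lines: 12

Answer: 12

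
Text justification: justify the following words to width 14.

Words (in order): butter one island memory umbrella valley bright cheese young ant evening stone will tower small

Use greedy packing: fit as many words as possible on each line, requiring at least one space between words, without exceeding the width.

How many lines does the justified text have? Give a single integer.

Line 1: ['butter', 'one'] (min_width=10, slack=4)
Line 2: ['island', 'memory'] (min_width=13, slack=1)
Line 3: ['umbrella'] (min_width=8, slack=6)
Line 4: ['valley', 'bright'] (min_width=13, slack=1)
Line 5: ['cheese', 'young'] (min_width=12, slack=2)
Line 6: ['ant', 'evening'] (min_width=11, slack=3)
Line 7: ['stone', 'will'] (min_width=10, slack=4)
Line 8: ['tower', 'small'] (min_width=11, slack=3)
Total lines: 8

Answer: 8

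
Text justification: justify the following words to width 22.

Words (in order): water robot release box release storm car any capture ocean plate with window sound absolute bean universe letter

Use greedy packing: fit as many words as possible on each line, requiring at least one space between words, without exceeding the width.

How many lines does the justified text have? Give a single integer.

Line 1: ['water', 'robot', 'release'] (min_width=19, slack=3)
Line 2: ['box', 'release', 'storm', 'car'] (min_width=21, slack=1)
Line 3: ['any', 'capture', 'ocean'] (min_width=17, slack=5)
Line 4: ['plate', 'with', 'window'] (min_width=17, slack=5)
Line 5: ['sound', 'absolute', 'bean'] (min_width=19, slack=3)
Line 6: ['universe', 'letter'] (min_width=15, slack=7)
Total lines: 6

Answer: 6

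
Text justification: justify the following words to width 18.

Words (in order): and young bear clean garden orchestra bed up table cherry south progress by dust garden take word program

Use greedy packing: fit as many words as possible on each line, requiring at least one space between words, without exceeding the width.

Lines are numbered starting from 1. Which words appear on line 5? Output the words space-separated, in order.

Answer: progress by dust

Derivation:
Line 1: ['and', 'young', 'bear'] (min_width=14, slack=4)
Line 2: ['clean', 'garden'] (min_width=12, slack=6)
Line 3: ['orchestra', 'bed', 'up'] (min_width=16, slack=2)
Line 4: ['table', 'cherry', 'south'] (min_width=18, slack=0)
Line 5: ['progress', 'by', 'dust'] (min_width=16, slack=2)
Line 6: ['garden', 'take', 'word'] (min_width=16, slack=2)
Line 7: ['program'] (min_width=7, slack=11)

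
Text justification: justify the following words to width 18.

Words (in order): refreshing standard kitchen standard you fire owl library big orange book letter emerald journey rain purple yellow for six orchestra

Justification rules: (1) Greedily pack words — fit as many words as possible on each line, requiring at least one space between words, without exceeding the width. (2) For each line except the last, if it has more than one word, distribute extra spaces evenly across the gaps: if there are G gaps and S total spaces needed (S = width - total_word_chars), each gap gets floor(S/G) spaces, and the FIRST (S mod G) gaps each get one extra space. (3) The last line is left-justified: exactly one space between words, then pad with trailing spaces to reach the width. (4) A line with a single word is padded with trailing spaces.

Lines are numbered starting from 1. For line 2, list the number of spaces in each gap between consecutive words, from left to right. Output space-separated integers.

Answer: 3

Derivation:
Line 1: ['refreshing'] (min_width=10, slack=8)
Line 2: ['standard', 'kitchen'] (min_width=16, slack=2)
Line 3: ['standard', 'you', 'fire'] (min_width=17, slack=1)
Line 4: ['owl', 'library', 'big'] (min_width=15, slack=3)
Line 5: ['orange', 'book', 'letter'] (min_width=18, slack=0)
Line 6: ['emerald', 'journey'] (min_width=15, slack=3)
Line 7: ['rain', 'purple', 'yellow'] (min_width=18, slack=0)
Line 8: ['for', 'six', 'orchestra'] (min_width=17, slack=1)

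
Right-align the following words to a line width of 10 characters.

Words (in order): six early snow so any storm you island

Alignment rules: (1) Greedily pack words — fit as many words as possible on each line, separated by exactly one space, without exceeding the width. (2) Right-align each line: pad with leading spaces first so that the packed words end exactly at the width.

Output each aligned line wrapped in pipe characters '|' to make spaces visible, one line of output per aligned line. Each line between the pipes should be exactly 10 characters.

Line 1: ['six', 'early'] (min_width=9, slack=1)
Line 2: ['snow', 'so'] (min_width=7, slack=3)
Line 3: ['any', 'storm'] (min_width=9, slack=1)
Line 4: ['you', 'island'] (min_width=10, slack=0)

Answer: | six early|
|   snow so|
| any storm|
|you island|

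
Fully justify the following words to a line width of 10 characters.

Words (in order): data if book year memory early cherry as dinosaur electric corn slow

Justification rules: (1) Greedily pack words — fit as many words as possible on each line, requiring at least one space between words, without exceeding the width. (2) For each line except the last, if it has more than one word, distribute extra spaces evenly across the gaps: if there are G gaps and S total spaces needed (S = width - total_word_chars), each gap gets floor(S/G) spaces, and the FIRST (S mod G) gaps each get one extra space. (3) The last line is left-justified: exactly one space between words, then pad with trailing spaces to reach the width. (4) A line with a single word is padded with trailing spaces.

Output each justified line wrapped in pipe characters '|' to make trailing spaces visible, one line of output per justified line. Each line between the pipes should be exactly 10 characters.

Line 1: ['data', 'if'] (min_width=7, slack=3)
Line 2: ['book', 'year'] (min_width=9, slack=1)
Line 3: ['memory'] (min_width=6, slack=4)
Line 4: ['early'] (min_width=5, slack=5)
Line 5: ['cherry', 'as'] (min_width=9, slack=1)
Line 6: ['dinosaur'] (min_width=8, slack=2)
Line 7: ['electric'] (min_width=8, slack=2)
Line 8: ['corn', 'slow'] (min_width=9, slack=1)

Answer: |data    if|
|book  year|
|memory    |
|early     |
|cherry  as|
|dinosaur  |
|electric  |
|corn slow |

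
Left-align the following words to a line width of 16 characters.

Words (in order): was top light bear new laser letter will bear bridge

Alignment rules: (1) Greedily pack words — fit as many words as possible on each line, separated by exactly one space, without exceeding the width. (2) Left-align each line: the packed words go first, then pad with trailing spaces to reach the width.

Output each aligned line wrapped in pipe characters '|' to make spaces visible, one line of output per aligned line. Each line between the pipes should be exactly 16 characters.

Answer: |was top light   |
|bear new laser  |
|letter will bear|
|bridge          |

Derivation:
Line 1: ['was', 'top', 'light'] (min_width=13, slack=3)
Line 2: ['bear', 'new', 'laser'] (min_width=14, slack=2)
Line 3: ['letter', 'will', 'bear'] (min_width=16, slack=0)
Line 4: ['bridge'] (min_width=6, slack=10)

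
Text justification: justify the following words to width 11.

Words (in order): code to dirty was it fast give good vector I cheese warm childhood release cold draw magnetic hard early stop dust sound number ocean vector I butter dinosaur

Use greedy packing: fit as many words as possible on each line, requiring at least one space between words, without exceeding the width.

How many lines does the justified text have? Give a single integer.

Answer: 18

Derivation:
Line 1: ['code', 'to'] (min_width=7, slack=4)
Line 2: ['dirty', 'was'] (min_width=9, slack=2)
Line 3: ['it', 'fast'] (min_width=7, slack=4)
Line 4: ['give', 'good'] (min_width=9, slack=2)
Line 5: ['vector', 'I'] (min_width=8, slack=3)
Line 6: ['cheese', 'warm'] (min_width=11, slack=0)
Line 7: ['childhood'] (min_width=9, slack=2)
Line 8: ['release'] (min_width=7, slack=4)
Line 9: ['cold', 'draw'] (min_width=9, slack=2)
Line 10: ['magnetic'] (min_width=8, slack=3)
Line 11: ['hard', 'early'] (min_width=10, slack=1)
Line 12: ['stop', 'dust'] (min_width=9, slack=2)
Line 13: ['sound'] (min_width=5, slack=6)
Line 14: ['number'] (min_width=6, slack=5)
Line 15: ['ocean'] (min_width=5, slack=6)
Line 16: ['vector', 'I'] (min_width=8, slack=3)
Line 17: ['butter'] (min_width=6, slack=5)
Line 18: ['dinosaur'] (min_width=8, slack=3)
Total lines: 18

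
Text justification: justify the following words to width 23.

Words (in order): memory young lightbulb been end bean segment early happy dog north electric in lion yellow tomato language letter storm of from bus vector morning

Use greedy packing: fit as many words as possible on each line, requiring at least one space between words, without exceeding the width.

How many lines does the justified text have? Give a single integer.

Line 1: ['memory', 'young', 'lightbulb'] (min_width=22, slack=1)
Line 2: ['been', 'end', 'bean', 'segment'] (min_width=21, slack=2)
Line 3: ['early', 'happy', 'dog', 'north'] (min_width=21, slack=2)
Line 4: ['electric', 'in', 'lion', 'yellow'] (min_width=23, slack=0)
Line 5: ['tomato', 'language', 'letter'] (min_width=22, slack=1)
Line 6: ['storm', 'of', 'from', 'bus'] (min_width=17, slack=6)
Line 7: ['vector', 'morning'] (min_width=14, slack=9)
Total lines: 7

Answer: 7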